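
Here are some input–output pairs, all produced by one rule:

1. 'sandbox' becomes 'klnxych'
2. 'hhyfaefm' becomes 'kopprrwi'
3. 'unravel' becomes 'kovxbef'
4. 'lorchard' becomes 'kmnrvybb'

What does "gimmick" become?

mqssuww

Each output is the input with this applied: sort the characters into alphabetical order, then shift every letter 10 places forward in the alphabet (wrapping around).
Starting from "gimmick": after the first operation, "cgiikmm"; after the second, "mqssuww".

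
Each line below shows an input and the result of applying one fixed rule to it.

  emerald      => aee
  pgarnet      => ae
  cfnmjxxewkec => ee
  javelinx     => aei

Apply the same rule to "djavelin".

The transformation: sort the characters into alphabetical order, then keep only the vowels.
For "djavelin", step one produces "adeijlnv"; step two turns that into "aei".

aei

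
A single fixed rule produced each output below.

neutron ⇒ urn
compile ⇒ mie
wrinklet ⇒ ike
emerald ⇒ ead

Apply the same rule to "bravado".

aao

The pattern: delete the first 2 characters, then keep every other character starting from the first (positions 1st, 3rd, 5th, ...).
"bravado" → "avado" → "aao".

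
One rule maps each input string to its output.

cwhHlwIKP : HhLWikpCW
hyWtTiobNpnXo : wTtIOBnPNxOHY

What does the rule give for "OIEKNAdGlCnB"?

In each case the input is transformed by: move the first 2 characters to the end (rotate left by 2), then flip the case of every letter.
So "OIEKNAdGlCnB" becomes "eknaDgLcNboi".

eknaDgLcNboi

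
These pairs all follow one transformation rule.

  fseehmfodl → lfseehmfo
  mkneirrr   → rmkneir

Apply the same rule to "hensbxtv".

Rule — move the last character to the front, then delete the last character.
Working it through for "hensbxtv": intermediate "vhensbxt", final "vhensbx".
(Check on "mkneirrr": → "rmkneirr" → "rmkneir" ✓)

vhensbx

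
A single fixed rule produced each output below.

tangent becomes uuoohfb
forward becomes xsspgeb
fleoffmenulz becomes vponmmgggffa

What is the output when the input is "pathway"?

zxuqibb

What's happening: shift every letter 1 place forward in the alphabet (wrapping around), then sort the characters into reverse alphabetical order.
Starting from "pathway": after the first operation, "qbuixbz"; after the second, "zxuqibb".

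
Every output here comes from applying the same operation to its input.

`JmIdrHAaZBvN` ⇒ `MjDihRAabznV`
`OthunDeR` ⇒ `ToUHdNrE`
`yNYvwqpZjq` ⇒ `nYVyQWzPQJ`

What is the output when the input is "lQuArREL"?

Each output is the input with this applied: swap each adjacent pair of characters (1↔2, 3↔4, ...), then flip the case of every letter.
"lQuArREL" → "qLaUrRle".

qLaUrRle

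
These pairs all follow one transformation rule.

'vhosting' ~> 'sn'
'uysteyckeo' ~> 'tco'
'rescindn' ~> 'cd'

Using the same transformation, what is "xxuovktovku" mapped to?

What's happening: delete the first character, then keep one character in every 3, starting at position 3 (positions 3rd, 6th, 9th, ...).
Starting from "xxuovktovku": after the first operation, "xuovktovku"; after the second, "otk".

otk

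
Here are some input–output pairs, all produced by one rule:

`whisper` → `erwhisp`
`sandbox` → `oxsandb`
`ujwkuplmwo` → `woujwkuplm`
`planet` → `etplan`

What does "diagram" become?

amdiagr

Each output is the input with this applied: move the last 2 characters to the front (rotate right by 2).
On "diagram" that produces "amdiagr".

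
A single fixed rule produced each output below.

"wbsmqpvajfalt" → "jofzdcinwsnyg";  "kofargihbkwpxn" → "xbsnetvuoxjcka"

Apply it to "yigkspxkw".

Each output is the input with this applied: shift every letter 13 places forward in the alphabet (wrapping around) — i.e. ROT13.
So "yigkspxkw" becomes "lvtxfckxj".

lvtxfckxj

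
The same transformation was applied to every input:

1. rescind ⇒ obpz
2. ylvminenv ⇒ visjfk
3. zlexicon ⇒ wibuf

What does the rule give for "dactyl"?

Each output is the input with this applied: shift every letter 3 places backward in the alphabet (wrapping around), then delete the last 3 characters.
On "dactyl": the first step gives "axzqvi", and the second then gives "axz".

axz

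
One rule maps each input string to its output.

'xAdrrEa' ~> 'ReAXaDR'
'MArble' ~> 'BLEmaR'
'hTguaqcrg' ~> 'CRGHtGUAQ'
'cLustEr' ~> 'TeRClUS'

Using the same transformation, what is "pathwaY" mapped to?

What's happening: flip the case of every letter, then move the last 3 characters to the front (rotate right by 3).
Starting from "pathwaY": after the first operation, "PATHWAy"; after the second, "WAyPATH".

WAyPATH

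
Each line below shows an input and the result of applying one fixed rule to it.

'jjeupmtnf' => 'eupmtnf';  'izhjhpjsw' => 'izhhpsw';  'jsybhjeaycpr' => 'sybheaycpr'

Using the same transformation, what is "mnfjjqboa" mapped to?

Looking at the pairs, the operation is to remove every "j".
For "mnfjjqboa" the result is "mnfqboa".

mnfqboa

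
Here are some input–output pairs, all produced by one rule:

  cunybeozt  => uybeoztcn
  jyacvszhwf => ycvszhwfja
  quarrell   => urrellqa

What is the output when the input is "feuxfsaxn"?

Rule — move the first 2 characters to the end (rotate left by 2), then swap the first and last characters.
Working it through for "feuxfsaxn": intermediate "uxfsaxnfe", final "exfsaxnfu".

exfsaxnfu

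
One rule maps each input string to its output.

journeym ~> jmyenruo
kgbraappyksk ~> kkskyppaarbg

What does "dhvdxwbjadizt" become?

dtzidajbwxdvh

The pattern: move the first character to the end, then reverse the string.
On "dhvdxwbjadizt": the first step gives "hvdxwbjadiztd", and the second then gives "dtzidajbwxdvh".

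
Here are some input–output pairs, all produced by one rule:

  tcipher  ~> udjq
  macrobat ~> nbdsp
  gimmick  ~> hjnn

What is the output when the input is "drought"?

What's happening: shift every letter 1 place forward in the alphabet (wrapping around), then delete the last 3 characters.
Working it through for "drought": intermediate "espvhiu", final "espv".

espv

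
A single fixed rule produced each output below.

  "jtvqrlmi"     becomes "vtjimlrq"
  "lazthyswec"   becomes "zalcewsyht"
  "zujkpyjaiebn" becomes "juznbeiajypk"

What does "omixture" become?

The pattern: reverse the string, then move the last 3 characters to the front (rotate right by 3).
Working it through for "omixture": intermediate "erutximo", final "imoerutx".

imoerutx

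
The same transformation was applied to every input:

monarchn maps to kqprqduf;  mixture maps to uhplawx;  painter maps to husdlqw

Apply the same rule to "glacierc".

The rule is to shift every letter 3 places forward in the alphabet (wrapping around), then move the last 2 characters to the front (rotate right by 2).
Applying both steps to "glacierc": "jodflhuf", then "ufjodflh".

ufjodflh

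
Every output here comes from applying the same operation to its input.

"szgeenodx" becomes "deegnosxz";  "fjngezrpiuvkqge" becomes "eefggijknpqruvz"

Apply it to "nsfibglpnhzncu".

Each output is the input with this applied: sort the characters into alphabetical order.
Applying that to "nsfibglpnhzncu" gives "bcfghilnnnpsuz".

bcfghilnnnpsuz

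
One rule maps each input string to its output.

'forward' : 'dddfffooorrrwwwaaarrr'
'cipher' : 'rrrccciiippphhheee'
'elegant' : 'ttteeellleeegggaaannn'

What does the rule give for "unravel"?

What's happening: move the last character to the front, then repeat every character 3 times.
For "unravel", step one produces "lunrave"; step two turns that into "llluuunnnrrraaavvveee".

llluuunnnrrraaavvveee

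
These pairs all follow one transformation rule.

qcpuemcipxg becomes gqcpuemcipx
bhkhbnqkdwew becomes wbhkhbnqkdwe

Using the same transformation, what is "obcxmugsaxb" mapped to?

bobcxmugsax

Each output is the input with this applied: move the last character to the front.
Applying that to "obcxmugsaxb" gives "bobcxmugsax".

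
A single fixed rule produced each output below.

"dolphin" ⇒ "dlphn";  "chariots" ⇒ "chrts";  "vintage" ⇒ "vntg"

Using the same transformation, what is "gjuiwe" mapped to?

gjw

The rule is to remove every vowel.
So "gjuiwe" becomes "gjw".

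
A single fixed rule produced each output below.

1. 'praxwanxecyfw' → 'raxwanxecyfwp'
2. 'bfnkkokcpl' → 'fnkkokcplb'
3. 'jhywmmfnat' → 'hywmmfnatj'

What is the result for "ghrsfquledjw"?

hrsfquledjwg

Looking at the pairs, the operation is to move the first character to the end.
Doing the same to "ghrsfquledjw": "hrsfquledjwg".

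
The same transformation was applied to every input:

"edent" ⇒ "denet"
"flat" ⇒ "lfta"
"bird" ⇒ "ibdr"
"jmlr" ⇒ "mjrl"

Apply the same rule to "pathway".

aphtawy

The rule is to swap each adjacent pair of characters (1↔2, 3↔4, ...).
"pathway" → "aphtawy".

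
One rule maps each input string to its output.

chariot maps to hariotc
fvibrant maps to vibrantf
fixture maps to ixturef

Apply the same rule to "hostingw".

ostingwh

What's happening: move the first character to the end.
Doing the same to "hostingw": "ostingwh".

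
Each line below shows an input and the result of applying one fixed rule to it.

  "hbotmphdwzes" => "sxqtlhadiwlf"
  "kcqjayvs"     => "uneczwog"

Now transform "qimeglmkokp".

Each output is the input with this applied: shift every letter 4 places forward in the alphabet (wrapping around), then move the first 2 characters to the end (rotate left by 2).
On "qimeglmkokp": the first step gives "umqikpqosot", and the second then gives "qikpqosotum".

qikpqosotum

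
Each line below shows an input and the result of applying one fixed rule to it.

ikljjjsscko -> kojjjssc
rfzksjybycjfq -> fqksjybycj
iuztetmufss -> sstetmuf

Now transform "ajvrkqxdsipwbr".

brrkqxdsipw

The rule is to delete the first 3 characters, then move the last 2 characters to the front (rotate right by 2).
Doing the same to "ajvrkqxdsipwbr": "brrkqxdsipw".
(Check on "iuztetmufss": → "tetmufss" → "sstetmuf" ✓)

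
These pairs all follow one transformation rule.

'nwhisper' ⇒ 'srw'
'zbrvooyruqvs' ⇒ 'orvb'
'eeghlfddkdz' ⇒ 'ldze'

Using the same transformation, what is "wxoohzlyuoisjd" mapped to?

hyidx

Rule — keep one character in every 3, starting at position 2 (positions 2nd, 5th, 8th, ...), then move the first character to the end.
Working it through for "wxoohzlyuoisjd": intermediate "xhyid", final "hyidx".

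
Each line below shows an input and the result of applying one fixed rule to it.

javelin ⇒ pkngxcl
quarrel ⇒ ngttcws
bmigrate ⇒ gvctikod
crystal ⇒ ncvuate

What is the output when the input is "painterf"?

Rule — reverse the string, then shift every letter 2 places forward in the alphabet (wrapping around).
"painterf" → "fretniap" → "htgvpkcr".

htgvpkcr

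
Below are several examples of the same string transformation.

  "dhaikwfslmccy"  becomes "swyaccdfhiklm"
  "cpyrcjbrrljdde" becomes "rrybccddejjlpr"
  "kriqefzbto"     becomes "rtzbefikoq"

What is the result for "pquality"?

Each output is the input with this applied: sort the characters into alphabetical order, then move the last 3 characters to the front (rotate right by 3).
On "pquality": the first step gives "ailpqtuy", and the second then gives "tuyailpq".
(Check on "cpyrcjbrrljdde": → "bccddejjlprrry" → "rrybccddejjlpr" ✓)

tuyailpq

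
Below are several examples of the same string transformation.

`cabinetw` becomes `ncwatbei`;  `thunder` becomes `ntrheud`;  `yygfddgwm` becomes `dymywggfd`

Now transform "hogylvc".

yhcovgl

Each output is the input with this applied: take characters alternately from the front and the back (1st, last, 2nd, 2nd-last, ...), then move the last character to the front.
"hogylvc" → "hcovgly" → "yhcovgl".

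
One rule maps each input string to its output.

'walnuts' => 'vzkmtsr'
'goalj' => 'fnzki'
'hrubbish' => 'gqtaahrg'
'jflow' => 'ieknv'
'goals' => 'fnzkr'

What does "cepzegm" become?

The rule is to shift every letter 1 place backward in the alphabet (wrapping around).
Applying that to "cepzegm" gives "bdoydfl".

bdoydfl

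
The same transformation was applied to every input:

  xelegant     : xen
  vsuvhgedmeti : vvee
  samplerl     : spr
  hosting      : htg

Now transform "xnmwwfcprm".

Rule — keep one character in every 3, starting at position 1 (positions 1st, 4th, 7th, ...).
So "xnmwwfcprm" becomes "xwcm".

xwcm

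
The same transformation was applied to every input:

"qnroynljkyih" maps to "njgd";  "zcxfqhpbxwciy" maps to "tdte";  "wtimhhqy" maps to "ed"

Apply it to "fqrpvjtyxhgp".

nftl

Looking at the pairs, the operation is to keep one character in every 3, starting at position 3 (positions 3rd, 6th, 9th, ...), then shift every letter 4 places backward in the alphabet (wrapping around).
"fqrpvjtyxhgp" → "rjxp" → "nftl".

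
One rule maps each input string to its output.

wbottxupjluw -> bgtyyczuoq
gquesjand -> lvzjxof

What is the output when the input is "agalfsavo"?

The transformation: delete the last 2 characters, then shift every letter 5 places forward in the alphabet (wrapping around).
Applying both steps to "agalfsavo": "agalfsa", then "flfqkxf".
(Check on "wbottxupjluw": → "wbottxupjl" → "bgtyyczuoq" ✓)

flfqkxf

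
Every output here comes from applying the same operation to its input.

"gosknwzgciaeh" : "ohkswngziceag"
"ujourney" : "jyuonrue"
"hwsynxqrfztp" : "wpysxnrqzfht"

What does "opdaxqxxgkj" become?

pjadqxxxkgo

The transformation: swap the first and last characters, then swap each adjacent pair of characters (1↔2, 3↔4, ...).
"opdaxqxxgkj" → "pjadqxxxkgo".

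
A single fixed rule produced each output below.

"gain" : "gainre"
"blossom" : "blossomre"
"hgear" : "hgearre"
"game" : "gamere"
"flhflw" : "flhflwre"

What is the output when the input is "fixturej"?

fixturejre

The rule is to append "re".
On "fixturej" that produces "fixturejre".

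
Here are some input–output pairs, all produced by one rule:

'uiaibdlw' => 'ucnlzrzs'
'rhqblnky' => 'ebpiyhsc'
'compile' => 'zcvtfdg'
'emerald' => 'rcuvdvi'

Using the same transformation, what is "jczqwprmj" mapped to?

idaatqhng

In each case the input is transformed by: move the last 3 characters to the front (rotate right by 3), then shift every letter 9 places backward in the alphabet (wrapping around).
On "jczqwprmj" that produces "idaatqhng".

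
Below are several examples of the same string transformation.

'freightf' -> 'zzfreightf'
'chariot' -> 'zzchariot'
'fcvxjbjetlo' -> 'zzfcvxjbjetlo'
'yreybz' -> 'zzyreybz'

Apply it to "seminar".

zzseminar

The rule is to prepend "zz".
Applying that to "seminar" gives "zzseminar".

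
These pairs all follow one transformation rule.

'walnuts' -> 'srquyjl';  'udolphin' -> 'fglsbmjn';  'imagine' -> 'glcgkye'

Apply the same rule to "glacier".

gcpejya

Each output is the input with this applied: shift every letter 2 places backward in the alphabet (wrapping around), then move the last 3 characters to the front (rotate right by 3).
"glacier" → "ejyagcp" → "gcpejya".
(Check on "udolphin": → "sbmjnfgl" → "fglsbmjn" ✓)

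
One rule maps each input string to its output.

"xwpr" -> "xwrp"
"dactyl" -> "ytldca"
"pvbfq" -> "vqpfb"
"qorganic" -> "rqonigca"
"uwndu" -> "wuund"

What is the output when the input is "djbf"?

jfdb

In each case the input is transformed by: sort the characters into reverse alphabetical order.
Doing the same to "djbf": "jfdb".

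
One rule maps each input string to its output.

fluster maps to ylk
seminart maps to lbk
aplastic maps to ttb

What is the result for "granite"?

Each output is the input with this applied: shift every letter 7 places backward in the alphabet (wrapping around), then keep one character in every 3, starting at position 1 (positions 1st, 4th, 7th, ...).
Applying both steps to "granite": "zktgbmx", then "zgx".

zgx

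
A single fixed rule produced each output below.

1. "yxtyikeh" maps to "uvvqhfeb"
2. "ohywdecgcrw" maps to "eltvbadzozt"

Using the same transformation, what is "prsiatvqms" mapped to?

omfpqxnspj

Each output is the input with this applied: swap each adjacent pair of characters (1↔2, 3↔4, ...), then shift every letter 3 places backward in the alphabet (wrapping around).
Starting from "prsiatvqms": after the first operation, "rpistaqvsm"; after the second, "omfpqxnspj".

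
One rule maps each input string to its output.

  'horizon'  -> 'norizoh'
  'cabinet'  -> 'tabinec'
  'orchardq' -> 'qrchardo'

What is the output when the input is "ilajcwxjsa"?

In each case the input is transformed by: swap the first and last characters.
"ilajcwxjsa" → "alajcwxjsi".

alajcwxjsi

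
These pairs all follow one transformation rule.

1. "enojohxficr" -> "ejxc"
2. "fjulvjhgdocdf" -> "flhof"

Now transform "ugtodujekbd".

The pattern: keep one character in every 3, starting at position 1 (positions 1st, 4th, 7th, ...).
Applying that to "ugtodujekbd" gives "uojb".

uojb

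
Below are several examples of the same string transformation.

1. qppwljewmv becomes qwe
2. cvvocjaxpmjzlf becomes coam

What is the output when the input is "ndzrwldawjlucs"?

nrdj

Rule — delete the last 3 characters, then keep one character in every 3, starting at position 1 (positions 1st, 4th, 7th, ...).
Applying that to "ndzrwldawjlucs" gives "nrdj".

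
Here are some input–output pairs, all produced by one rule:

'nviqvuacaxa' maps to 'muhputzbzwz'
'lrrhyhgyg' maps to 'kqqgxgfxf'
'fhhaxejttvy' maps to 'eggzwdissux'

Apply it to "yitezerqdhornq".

In each case the input is transformed by: shift every letter 1 place backward in the alphabet (wrapping around).
Applying that to "yitezerqdhornq" gives "xhsdydqpcgnqmp".

xhsdydqpcgnqmp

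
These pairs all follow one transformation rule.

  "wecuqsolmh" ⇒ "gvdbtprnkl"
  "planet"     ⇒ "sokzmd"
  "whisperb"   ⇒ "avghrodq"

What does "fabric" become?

The pattern: shift every letter 1 place backward in the alphabet (wrapping around), then move the last character to the front.
Starting from "fabric": after the first operation, "ezaqhb"; after the second, "bezaqh".

bezaqh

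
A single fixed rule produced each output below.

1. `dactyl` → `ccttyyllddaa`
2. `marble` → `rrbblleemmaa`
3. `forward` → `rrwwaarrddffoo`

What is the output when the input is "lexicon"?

The rule is to move the first 2 characters to the end (rotate left by 2), then double every character.
Applying both steps to "lexicon": "xiconle", then "xxiiccoonnllee".

xxiiccoonnllee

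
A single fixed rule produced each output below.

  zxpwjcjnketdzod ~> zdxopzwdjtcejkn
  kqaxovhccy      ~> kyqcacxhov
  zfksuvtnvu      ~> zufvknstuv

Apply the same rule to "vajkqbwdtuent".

vtanjekuqtbdw

The pattern: take characters alternately from the front and the back (1st, last, 2nd, 2nd-last, ...).
Applying that to "vajkqbwdtuent" gives "vtanjekuqtbdw".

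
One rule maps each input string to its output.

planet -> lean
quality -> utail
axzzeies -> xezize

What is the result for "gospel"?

oesp

The transformation: take characters alternately from the front and the back (1st, last, 2nd, 2nd-last, ...), then delete the first 2 characters.
For "gospel", step one produces "gloesp"; step two turns that into "oesp".
(Check on "axzzeies": → "asxezize" → "xezize" ✓)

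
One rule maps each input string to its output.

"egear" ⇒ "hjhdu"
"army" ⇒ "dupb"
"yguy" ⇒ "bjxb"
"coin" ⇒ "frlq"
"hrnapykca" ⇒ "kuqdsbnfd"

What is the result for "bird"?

The transformation: shift every letter 3 places forward in the alphabet (wrapping around).
On "bird" that produces "elug".

elug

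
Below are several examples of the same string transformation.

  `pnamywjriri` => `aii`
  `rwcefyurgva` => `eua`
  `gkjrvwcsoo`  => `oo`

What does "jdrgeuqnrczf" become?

The rule is to keep only the vowels.
On "jdrgeuqnrczf" that produces "eu".

eu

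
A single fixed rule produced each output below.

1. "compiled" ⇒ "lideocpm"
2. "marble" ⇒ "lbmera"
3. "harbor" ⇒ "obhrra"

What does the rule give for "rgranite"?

inetgrar

The pattern: swap the front and back halves of the string, then swap each adjacent pair of characters (1↔2, 3↔4, ...).
Working it through for "rgranite": intermediate "nitergra", final "inetgrar".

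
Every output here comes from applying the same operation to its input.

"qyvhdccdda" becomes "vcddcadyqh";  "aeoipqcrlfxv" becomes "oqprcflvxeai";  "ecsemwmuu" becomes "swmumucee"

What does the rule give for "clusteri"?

uetirlcs

Each output is the input with this applied: swap each adjacent pair of characters (1↔2, 3↔4, ...), then move the first 3 characters to the end (rotate left by 3).
Doing the same to "clusteri": "uetirlcs".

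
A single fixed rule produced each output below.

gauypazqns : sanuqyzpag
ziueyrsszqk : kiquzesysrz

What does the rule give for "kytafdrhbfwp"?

pywtfabfhdrk

Each output is the input with this applied: take characters alternately from the front and the back (1st, last, 2nd, 2nd-last, ...), then move the first character to the end.
Doing the same to "kytafdrhbfwp": "pywtfabfhdrk".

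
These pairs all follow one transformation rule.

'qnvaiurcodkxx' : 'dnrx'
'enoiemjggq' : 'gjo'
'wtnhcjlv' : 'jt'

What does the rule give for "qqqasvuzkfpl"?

The pattern: sort the characters into alphabetical order, then keep one character in every 3, starting at position 3 (positions 3rd, 6th, 9th, ...).
"qqqasvuzkfpl" → "afklpqqqsuvz" → "kqsz".

kqsz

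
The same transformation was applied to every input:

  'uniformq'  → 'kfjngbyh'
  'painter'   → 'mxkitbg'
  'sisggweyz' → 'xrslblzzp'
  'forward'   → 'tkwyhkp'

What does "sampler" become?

Each output is the input with this applied: move the last 3 characters to the front (rotate right by 3), then shift every letter 7 places backward in the alphabet (wrapping around).
Starting from "sampler": after the first operation, "lersamp"; after the second, "exkltfi".
(Check on "uniformq": → "rmqunifo" → "kfjngbyh" ✓)

exkltfi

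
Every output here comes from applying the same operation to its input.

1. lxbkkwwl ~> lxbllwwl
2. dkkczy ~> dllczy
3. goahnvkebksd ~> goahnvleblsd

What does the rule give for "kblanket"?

Each output is the input with this applied: replace every "k" with "l".
Applying that to "kblanket" gives "lblanlet".

lblanlet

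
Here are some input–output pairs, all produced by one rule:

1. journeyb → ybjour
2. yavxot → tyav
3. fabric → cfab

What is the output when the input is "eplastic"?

icepla

The rule is to swap the front and back halves of the string, then delete the first 2 characters.
Applying both steps to "eplastic": "sticepla", then "icepla".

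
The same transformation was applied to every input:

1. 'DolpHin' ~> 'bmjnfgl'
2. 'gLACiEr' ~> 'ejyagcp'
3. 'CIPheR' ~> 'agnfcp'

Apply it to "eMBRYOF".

ckzpwmd

Rule — shift every letter 2 places backward in the alphabet (wrapping around), then convert every letter to lowercase.
"eMBRYOF" → "cKZPWMD" → "ckzpwmd".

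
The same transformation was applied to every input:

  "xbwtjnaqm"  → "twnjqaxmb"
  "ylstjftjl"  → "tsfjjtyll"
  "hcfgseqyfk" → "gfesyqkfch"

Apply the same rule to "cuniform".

The pattern: move the first 2 characters to the end (rotate left by 2), then swap each adjacent pair of characters (1↔2, 3↔4, ...).
On "cuniform": the first step gives "niformcu", and the second then gives "inofmruc".

inofmruc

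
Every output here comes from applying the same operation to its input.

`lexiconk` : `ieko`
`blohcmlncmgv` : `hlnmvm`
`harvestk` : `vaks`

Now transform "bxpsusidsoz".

Rule — keep every other character starting from the second (positions 2nd, 4th, 6th, ...), then swap each adjacent pair of characters (1↔2, 3↔4, ...).
For "bxpsusidsoz", step one produces "xssdo"; step two turns that into "sxdso".
(Check on "lexiconk": → "eiok" → "ieko" ✓)

sxdso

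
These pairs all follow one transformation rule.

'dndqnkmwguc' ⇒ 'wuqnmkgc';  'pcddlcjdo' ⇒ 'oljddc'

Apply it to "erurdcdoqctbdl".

In each case the input is transformed by: delete the first 3 characters, then sort the characters into reverse alphabetical order.
Starting from "erurdcdoqctbdl": after the first operation, "rdcdoqctbdl"; after the second, "trqoldddccb".

trqoldddccb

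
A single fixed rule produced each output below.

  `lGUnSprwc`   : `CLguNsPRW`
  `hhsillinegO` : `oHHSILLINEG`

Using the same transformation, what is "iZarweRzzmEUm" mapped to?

MIzARWErZZMeu

The rule is to flip the case of every letter, then move the last character to the front.
On "iZarweRzzmEUm": the first step gives "IzARWErZZMeuM", and the second then gives "MIzARWErZZMeu".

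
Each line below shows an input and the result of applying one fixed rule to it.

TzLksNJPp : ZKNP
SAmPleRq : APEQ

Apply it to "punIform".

UIOM

Each output is the input with this applied: keep every other character starting from the second (positions 2nd, 4th, 6th, ...), then convert every letter to uppercase.
Starting from "punIform": after the first operation, "uIom"; after the second, "UIOM".
(Check on "SAmPleRq": → "APeq" → "APEQ" ✓)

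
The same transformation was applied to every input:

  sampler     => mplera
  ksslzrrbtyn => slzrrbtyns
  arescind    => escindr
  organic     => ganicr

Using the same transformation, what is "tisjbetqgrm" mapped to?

sjbetqgrmi

Each output is the input with this applied: delete the first character, then move the first character to the end.
On "tisjbetqgrm": the first step gives "isjbetqgrm", and the second then gives "sjbetqgrmi".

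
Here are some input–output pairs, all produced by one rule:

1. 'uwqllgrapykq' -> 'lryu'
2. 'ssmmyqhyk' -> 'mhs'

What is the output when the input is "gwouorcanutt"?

ucug

Looking at the pairs, the operation is to move the first character to the end, then keep one character in every 3, starting at position 3 (positions 3rd, 6th, 9th, ...).
Working it through for "gwouorcanutt": intermediate "wouorcanuttg", final "ucug".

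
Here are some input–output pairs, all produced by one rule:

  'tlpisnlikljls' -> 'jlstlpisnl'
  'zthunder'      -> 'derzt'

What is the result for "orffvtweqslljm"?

What's happening: move the last 3 characters to the front (rotate right by 3), then delete the last 3 characters.
Starting from "orffvtweqslljm": after the first operation, "ljmorffvtweqsl"; after the second, "ljmorffvtwe".

ljmorffvtwe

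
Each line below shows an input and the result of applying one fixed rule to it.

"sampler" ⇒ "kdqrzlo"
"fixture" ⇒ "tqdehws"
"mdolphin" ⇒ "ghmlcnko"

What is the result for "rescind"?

hmcqdrb

The pattern: shift every letter 1 place backward in the alphabet (wrapping around), then move the last 3 characters to the front (rotate right by 3).
Working it through for "rescind": intermediate "qdrbhmc", final "hmcqdrb".
(Check on "sampler": → "rzlokdq" → "kdqrzlo" ✓)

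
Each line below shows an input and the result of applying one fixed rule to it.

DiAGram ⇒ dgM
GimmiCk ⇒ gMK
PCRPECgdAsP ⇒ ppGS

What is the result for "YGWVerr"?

yvR

The rule is to keep one character in every 3, starting at position 1 (positions 1st, 4th, 7th, ...), then flip the case of every letter.
Doing the same to "YGWVerr": "yvR".
(Check on "PCRPECgdAsP": → "PPgs" → "ppGS" ✓)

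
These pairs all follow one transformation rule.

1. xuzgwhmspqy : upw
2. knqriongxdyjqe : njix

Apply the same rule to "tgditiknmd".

What's happening: take characters alternately from the front and the back (1st, last, 2nd, 2nd-last, ...), then keep one character in every 3, starting at position 3 (positions 3rd, 6th, 9th, ...).
Applying that to "tgditiknmd" gives "gnt".

gnt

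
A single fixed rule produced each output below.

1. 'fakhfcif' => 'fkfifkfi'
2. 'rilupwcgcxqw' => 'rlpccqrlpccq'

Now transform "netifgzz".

ntfzntfz

The rule is to keep every other character starting from the first (positions 1st, 3rd, 5th, ...), then write the whole string twice.
On "netifgzz": the first step gives "ntfz", and the second then gives "ntfzntfz".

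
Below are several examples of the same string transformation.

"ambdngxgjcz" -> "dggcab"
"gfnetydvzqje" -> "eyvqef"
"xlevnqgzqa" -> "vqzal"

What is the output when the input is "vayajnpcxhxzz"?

The transformation: move the first 3 characters to the end (rotate left by 3), then keep every other character starting from the first (positions 1st, 3rd, 5th, ...).
For "vayajnpcxhxzz", step one produces "ajnpcxhxzzvay"; step two turns that into "anchzvy".

anchzvy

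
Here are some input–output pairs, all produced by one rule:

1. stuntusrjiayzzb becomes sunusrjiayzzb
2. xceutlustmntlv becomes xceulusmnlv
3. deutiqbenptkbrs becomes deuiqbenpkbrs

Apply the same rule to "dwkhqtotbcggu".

The rule is to remove every "t".
On "dwkhqtotbcggu" that produces "dwkhqobcggu".

dwkhqobcggu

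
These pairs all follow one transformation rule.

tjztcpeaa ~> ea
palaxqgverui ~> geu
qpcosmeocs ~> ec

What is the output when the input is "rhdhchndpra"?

The rule is to keep every other character starting from the first (positions 1st, 3rd, 5th, ...), then delete the first 3 characters.
"rhdhchndpra" → "rdcnpa" → "npa".

npa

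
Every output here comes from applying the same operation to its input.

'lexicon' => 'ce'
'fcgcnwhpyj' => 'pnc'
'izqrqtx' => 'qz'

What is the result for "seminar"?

ne

Rule — reverse the string, then keep one character in every 3, starting at position 3 (positions 3rd, 6th, 9th, ...).
Doing the same to "seminar": "ne".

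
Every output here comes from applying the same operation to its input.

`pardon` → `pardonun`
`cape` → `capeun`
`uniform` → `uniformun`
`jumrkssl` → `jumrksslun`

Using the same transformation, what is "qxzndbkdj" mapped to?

qxzndbkdjun

Looking at the pairs, the operation is to append "un".
For "qxzndbkdj" the result is "qxzndbkdjun".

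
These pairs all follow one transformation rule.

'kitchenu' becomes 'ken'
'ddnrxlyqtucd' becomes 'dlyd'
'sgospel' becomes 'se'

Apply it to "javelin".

The rule is to swap each adjacent pair of characters (1↔2, 3↔4, ...), then keep one character in every 3, starting at position 2 (positions 2nd, 5th, 8th, ...).
On "javelin" that produces "ji".

ji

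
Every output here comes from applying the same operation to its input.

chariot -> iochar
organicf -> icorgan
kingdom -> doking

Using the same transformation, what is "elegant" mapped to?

aneleg

The transformation: delete the last character, then move the last 2 characters to the front (rotate right by 2).
On "elegant" that produces "aneleg".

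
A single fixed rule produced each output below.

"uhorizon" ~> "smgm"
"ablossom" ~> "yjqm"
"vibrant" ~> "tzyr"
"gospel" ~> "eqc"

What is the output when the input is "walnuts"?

What's happening: shift every letter 2 places backward in the alphabet (wrapping around), then keep every other character starting from the first (positions 1st, 3rd, 5th, ...).
Starting from "walnuts": after the first operation, "uyjlsrq"; after the second, "ujsq".

ujsq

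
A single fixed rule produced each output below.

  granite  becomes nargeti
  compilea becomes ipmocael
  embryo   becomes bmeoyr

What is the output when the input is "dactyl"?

cadlyt

Rule — move the last 3 characters to the front (rotate right by 3), then reverse the string.
On "dactyl": the first step gives "tyldac", and the second then gives "cadlyt".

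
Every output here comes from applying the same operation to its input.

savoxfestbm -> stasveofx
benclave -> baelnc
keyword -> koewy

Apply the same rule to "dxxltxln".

The transformation: delete the last 2 characters, then take characters alternately from the front and the back (1st, last, 2nd, 2nd-last, ...).
Applying both steps to "dxxltxln": "dxxltx", then "dxxtxl".

dxxtxl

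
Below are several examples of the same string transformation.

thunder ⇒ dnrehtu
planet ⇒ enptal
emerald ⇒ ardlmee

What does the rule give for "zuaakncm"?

What's happening: move the first 3 characters to the end (rotate left by 3), then swap each adjacent pair of characters (1↔2, 3↔4, ...).
On "zuaakncm" that produces "kacnzmau".

kacnzmau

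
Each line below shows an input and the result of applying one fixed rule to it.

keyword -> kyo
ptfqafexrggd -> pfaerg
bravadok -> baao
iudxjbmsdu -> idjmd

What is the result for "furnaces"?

frae

Looking at the pairs, the operation is to move the last character to the front, then keep every other character starting from the second (positions 2nd, 4th, 6th, ...).
Applying both steps to "furnaces": "sfurnace", then "frae".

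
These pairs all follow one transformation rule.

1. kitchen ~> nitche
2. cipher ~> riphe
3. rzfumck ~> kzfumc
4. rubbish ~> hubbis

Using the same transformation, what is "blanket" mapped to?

Rule — delete the first character, then move the last character to the front.
On "blanket": the first step gives "lanket", and the second then gives "tlanke".
(Check on "kitchen": → "itchen" → "nitche" ✓)

tlanke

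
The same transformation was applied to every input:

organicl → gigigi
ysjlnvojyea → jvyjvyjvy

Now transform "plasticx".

What's happening: keep one character in every 3, starting at position 3 (positions 3rd, 6th, 9th, ...), then write the whole string 3 times in a row.
Applying both steps to "plasticx": "ai", then "aiaiai".
(Check on "organicl": → "gi" → "gigigi" ✓)

aiaiai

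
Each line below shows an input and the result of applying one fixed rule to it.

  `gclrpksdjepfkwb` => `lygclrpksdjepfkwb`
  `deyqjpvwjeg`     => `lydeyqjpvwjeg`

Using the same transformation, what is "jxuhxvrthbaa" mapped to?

The pattern: prepend "ly".
Applying that to "jxuhxvrthbaa" gives "lyjxuhxvrthbaa".

lyjxuhxvrthbaa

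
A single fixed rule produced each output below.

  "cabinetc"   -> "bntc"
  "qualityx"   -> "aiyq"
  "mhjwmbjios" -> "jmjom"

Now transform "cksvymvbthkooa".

syvtkoc

What's happening: keep every other character starting from the first (positions 1st, 3rd, 5th, ...), then move the first character to the end.
Starting from "cksvymvbthkooa": after the first operation, "csyvtko"; after the second, "syvtkoc".
(Check on "qualityx": → "qaiy" → "aiyq" ✓)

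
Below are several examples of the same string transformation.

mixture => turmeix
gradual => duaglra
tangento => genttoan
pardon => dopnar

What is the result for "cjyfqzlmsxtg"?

In each case the input is transformed by: swap the first and last characters, then move the first 3 characters to the end (rotate left by 3).
"cjyfqzlmsxtg" → "gjyfqzlmsxtc" → "fqzlmsxtcgjy".
(Check on "gradual": → "lraduag" → "duaglra" ✓)

fqzlmsxtcgjy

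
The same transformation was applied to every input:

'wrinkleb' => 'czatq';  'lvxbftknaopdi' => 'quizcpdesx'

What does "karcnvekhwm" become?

rcktzwlb

Looking at the pairs, the operation is to delete the first 3 characters, then shift every letter 11 places backward in the alphabet (wrapping around).
Working it through for "karcnvekhwm": intermediate "cnvekhwm", final "rcktzwlb".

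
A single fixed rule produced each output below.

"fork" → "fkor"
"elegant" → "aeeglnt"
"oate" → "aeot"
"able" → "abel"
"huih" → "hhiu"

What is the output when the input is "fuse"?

Rule — sort the characters into alphabetical order.
On "fuse" that produces "efsu".

efsu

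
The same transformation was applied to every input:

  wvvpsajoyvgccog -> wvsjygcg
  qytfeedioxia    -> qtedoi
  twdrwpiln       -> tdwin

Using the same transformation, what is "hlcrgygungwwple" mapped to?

hcggnwpe

What's happening: keep every other character starting from the first (positions 1st, 3rd, 5th, ...).
So "hlcrgygungwwple" becomes "hcggnwpe".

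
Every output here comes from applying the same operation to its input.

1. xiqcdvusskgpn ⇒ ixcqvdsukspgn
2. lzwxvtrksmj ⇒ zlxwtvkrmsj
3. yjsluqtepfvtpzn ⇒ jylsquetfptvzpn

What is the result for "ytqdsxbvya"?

tydqxsvbay

The transformation: swap each adjacent pair of characters (1↔2, 3↔4, ...).
On "ytqdsxbvya" that produces "tydqxsvbay".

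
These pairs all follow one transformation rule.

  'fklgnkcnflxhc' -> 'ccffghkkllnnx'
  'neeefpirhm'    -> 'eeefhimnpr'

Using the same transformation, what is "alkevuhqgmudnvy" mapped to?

adeghklmnquuvvy

What's happening: sort the characters into alphabetical order.
"alkevuhqgmudnvy" → "adeghklmnquuvvy".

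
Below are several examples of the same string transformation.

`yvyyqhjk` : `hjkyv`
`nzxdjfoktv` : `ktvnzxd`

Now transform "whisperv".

The rule is to move the last 3 characters to the front (rotate right by 3), then delete the last 3 characters.
"whisperv" → "ervwhisp" → "ervwh".

ervwh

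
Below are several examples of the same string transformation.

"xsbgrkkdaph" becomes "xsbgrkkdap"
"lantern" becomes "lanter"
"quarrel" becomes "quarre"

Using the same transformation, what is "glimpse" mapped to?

glimps

What's happening: delete the last character.
So "glimpse" becomes "glimps".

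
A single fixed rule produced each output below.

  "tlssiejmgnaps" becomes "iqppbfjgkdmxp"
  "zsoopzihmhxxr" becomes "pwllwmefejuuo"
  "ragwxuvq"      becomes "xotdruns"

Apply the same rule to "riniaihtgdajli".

fofkfxqeadgxfi

What's happening: swap each adjacent pair of characters (1↔2, 3↔4, ...), then shift every letter 3 places backward in the alphabet (wrapping around).
On "riniaihtgdajli": the first step gives "iriniathdgjail", and the second then gives "fofkfxqeadgxfi".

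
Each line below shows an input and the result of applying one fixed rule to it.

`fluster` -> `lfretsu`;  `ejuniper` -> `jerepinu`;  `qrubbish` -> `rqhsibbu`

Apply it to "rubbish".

urhsibb

Rule — move the first 2 characters to the end (rotate left by 2), then reverse the string.
For "rubbish", step one produces "bbishru"; step two turns that into "urhsibb".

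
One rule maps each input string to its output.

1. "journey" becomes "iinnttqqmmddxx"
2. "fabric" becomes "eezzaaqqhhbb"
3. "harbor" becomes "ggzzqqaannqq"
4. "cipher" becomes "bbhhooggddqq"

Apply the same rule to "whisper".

vvgghhrrooddqq

Rule — double every character, then shift every letter 1 place backward in the alphabet (wrapping around).
Starting from "whisper": after the first operation, "wwhhiissppeerr"; after the second, "vvgghhrrooddqq".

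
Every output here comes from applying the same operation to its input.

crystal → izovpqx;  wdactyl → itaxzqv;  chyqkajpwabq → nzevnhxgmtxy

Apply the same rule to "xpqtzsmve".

Looking at the pairs, the operation is to move the last character to the front, then shift every letter 3 places backward in the alphabet (wrapping around).
For "xpqtzsmve", step one produces "expqtzsmv"; step two turns that into "bumnqwpjs".

bumnqwpjs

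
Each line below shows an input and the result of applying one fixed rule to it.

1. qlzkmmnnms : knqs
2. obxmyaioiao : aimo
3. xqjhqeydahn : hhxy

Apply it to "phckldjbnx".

Each output is the input with this applied: keep one character in every 3, starting at position 1 (positions 1st, 4th, 7th, ...), then sort the characters into alphabetical order.
Starting from "phckldjbnx": after the first operation, "pkjx"; after the second, "jkpx".

jkpx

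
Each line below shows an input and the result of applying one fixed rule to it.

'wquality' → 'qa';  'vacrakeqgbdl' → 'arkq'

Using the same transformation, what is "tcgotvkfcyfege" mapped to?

covfy

What's happening: keep every other character starting from the second (positions 2nd, 4th, 6th, ...), then delete the last 2 characters.
On "tcgotvkfcyfege" that produces "covfy".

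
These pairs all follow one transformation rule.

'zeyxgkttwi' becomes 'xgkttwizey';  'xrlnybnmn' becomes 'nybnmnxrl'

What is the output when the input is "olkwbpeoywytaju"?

wbpeoywytajuolk

Rule — move the first 3 characters to the end (rotate left by 3).
"olkwbpeoywytaju" → "wbpeoywytajuolk".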